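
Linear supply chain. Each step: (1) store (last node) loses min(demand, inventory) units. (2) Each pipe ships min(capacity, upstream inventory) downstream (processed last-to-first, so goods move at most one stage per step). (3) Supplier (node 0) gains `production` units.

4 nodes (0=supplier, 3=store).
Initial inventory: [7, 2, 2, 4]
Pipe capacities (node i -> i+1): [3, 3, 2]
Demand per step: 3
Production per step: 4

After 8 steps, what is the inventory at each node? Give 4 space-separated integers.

Step 1: demand=3,sold=3 ship[2->3]=2 ship[1->2]=2 ship[0->1]=3 prod=4 -> inv=[8 3 2 3]
Step 2: demand=3,sold=3 ship[2->3]=2 ship[1->2]=3 ship[0->1]=3 prod=4 -> inv=[9 3 3 2]
Step 3: demand=3,sold=2 ship[2->3]=2 ship[1->2]=3 ship[0->1]=3 prod=4 -> inv=[10 3 4 2]
Step 4: demand=3,sold=2 ship[2->3]=2 ship[1->2]=3 ship[0->1]=3 prod=4 -> inv=[11 3 5 2]
Step 5: demand=3,sold=2 ship[2->3]=2 ship[1->2]=3 ship[0->1]=3 prod=4 -> inv=[12 3 6 2]
Step 6: demand=3,sold=2 ship[2->3]=2 ship[1->2]=3 ship[0->1]=3 prod=4 -> inv=[13 3 7 2]
Step 7: demand=3,sold=2 ship[2->3]=2 ship[1->2]=3 ship[0->1]=3 prod=4 -> inv=[14 3 8 2]
Step 8: demand=3,sold=2 ship[2->3]=2 ship[1->2]=3 ship[0->1]=3 prod=4 -> inv=[15 3 9 2]

15 3 9 2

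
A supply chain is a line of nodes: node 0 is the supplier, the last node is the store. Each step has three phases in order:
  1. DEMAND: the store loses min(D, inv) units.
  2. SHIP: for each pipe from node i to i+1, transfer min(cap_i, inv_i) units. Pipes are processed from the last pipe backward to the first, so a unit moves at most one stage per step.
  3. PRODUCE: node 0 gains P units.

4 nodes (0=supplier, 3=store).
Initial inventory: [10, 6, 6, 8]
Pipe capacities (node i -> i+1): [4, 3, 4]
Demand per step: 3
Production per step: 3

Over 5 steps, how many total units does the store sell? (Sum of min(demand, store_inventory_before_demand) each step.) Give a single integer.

Step 1: sold=3 (running total=3) -> [9 7 5 9]
Step 2: sold=3 (running total=6) -> [8 8 4 10]
Step 3: sold=3 (running total=9) -> [7 9 3 11]
Step 4: sold=3 (running total=12) -> [6 10 3 11]
Step 5: sold=3 (running total=15) -> [5 11 3 11]

Answer: 15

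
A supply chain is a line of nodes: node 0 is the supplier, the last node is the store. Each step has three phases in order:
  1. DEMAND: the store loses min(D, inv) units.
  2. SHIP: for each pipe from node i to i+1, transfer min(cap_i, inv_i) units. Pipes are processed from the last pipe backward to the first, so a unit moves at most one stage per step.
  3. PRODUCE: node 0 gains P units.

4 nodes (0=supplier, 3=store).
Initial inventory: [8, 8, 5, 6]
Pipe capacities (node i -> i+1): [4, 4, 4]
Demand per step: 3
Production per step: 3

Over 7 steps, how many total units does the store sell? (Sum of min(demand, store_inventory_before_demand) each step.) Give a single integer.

Step 1: sold=3 (running total=3) -> [7 8 5 7]
Step 2: sold=3 (running total=6) -> [6 8 5 8]
Step 3: sold=3 (running total=9) -> [5 8 5 9]
Step 4: sold=3 (running total=12) -> [4 8 5 10]
Step 5: sold=3 (running total=15) -> [3 8 5 11]
Step 6: sold=3 (running total=18) -> [3 7 5 12]
Step 7: sold=3 (running total=21) -> [3 6 5 13]

Answer: 21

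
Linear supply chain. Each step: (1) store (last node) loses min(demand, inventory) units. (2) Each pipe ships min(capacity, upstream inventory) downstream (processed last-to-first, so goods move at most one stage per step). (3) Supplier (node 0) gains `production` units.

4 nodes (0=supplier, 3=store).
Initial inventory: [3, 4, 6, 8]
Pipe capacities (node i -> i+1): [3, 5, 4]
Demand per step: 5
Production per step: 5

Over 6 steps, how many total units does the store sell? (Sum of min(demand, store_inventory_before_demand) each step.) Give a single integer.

Step 1: sold=5 (running total=5) -> [5 3 6 7]
Step 2: sold=5 (running total=10) -> [7 3 5 6]
Step 3: sold=5 (running total=15) -> [9 3 4 5]
Step 4: sold=5 (running total=20) -> [11 3 3 4]
Step 5: sold=4 (running total=24) -> [13 3 3 3]
Step 6: sold=3 (running total=27) -> [15 3 3 3]

Answer: 27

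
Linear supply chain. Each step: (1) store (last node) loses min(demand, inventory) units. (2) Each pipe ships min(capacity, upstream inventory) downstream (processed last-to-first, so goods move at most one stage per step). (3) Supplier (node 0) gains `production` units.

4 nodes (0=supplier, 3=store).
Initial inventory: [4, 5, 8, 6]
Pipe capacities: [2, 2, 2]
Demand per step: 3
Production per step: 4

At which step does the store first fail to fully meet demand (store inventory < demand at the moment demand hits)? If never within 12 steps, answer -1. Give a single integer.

Step 1: demand=3,sold=3 ship[2->3]=2 ship[1->2]=2 ship[0->1]=2 prod=4 -> [6 5 8 5]
Step 2: demand=3,sold=3 ship[2->3]=2 ship[1->2]=2 ship[0->1]=2 prod=4 -> [8 5 8 4]
Step 3: demand=3,sold=3 ship[2->3]=2 ship[1->2]=2 ship[0->1]=2 prod=4 -> [10 5 8 3]
Step 4: demand=3,sold=3 ship[2->3]=2 ship[1->2]=2 ship[0->1]=2 prod=4 -> [12 5 8 2]
Step 5: demand=3,sold=2 ship[2->3]=2 ship[1->2]=2 ship[0->1]=2 prod=4 -> [14 5 8 2]
Step 6: demand=3,sold=2 ship[2->3]=2 ship[1->2]=2 ship[0->1]=2 prod=4 -> [16 5 8 2]
Step 7: demand=3,sold=2 ship[2->3]=2 ship[1->2]=2 ship[0->1]=2 prod=4 -> [18 5 8 2]
Step 8: demand=3,sold=2 ship[2->3]=2 ship[1->2]=2 ship[0->1]=2 prod=4 -> [20 5 8 2]
Step 9: demand=3,sold=2 ship[2->3]=2 ship[1->2]=2 ship[0->1]=2 prod=4 -> [22 5 8 2]
Step 10: demand=3,sold=2 ship[2->3]=2 ship[1->2]=2 ship[0->1]=2 prod=4 -> [24 5 8 2]
Step 11: demand=3,sold=2 ship[2->3]=2 ship[1->2]=2 ship[0->1]=2 prod=4 -> [26 5 8 2]
Step 12: demand=3,sold=2 ship[2->3]=2 ship[1->2]=2 ship[0->1]=2 prod=4 -> [28 5 8 2]
First stockout at step 5

5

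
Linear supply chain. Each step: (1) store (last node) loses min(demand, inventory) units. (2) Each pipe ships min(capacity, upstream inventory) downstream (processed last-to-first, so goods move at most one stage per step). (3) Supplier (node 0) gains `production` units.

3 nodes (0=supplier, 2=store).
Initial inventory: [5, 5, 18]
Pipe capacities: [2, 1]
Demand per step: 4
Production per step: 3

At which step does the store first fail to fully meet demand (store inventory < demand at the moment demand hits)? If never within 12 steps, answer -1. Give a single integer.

Step 1: demand=4,sold=4 ship[1->2]=1 ship[0->1]=2 prod=3 -> [6 6 15]
Step 2: demand=4,sold=4 ship[1->2]=1 ship[0->1]=2 prod=3 -> [7 7 12]
Step 3: demand=4,sold=4 ship[1->2]=1 ship[0->1]=2 prod=3 -> [8 8 9]
Step 4: demand=4,sold=4 ship[1->2]=1 ship[0->1]=2 prod=3 -> [9 9 6]
Step 5: demand=4,sold=4 ship[1->2]=1 ship[0->1]=2 prod=3 -> [10 10 3]
Step 6: demand=4,sold=3 ship[1->2]=1 ship[0->1]=2 prod=3 -> [11 11 1]
Step 7: demand=4,sold=1 ship[1->2]=1 ship[0->1]=2 prod=3 -> [12 12 1]
Step 8: demand=4,sold=1 ship[1->2]=1 ship[0->1]=2 prod=3 -> [13 13 1]
Step 9: demand=4,sold=1 ship[1->2]=1 ship[0->1]=2 prod=3 -> [14 14 1]
Step 10: demand=4,sold=1 ship[1->2]=1 ship[0->1]=2 prod=3 -> [15 15 1]
Step 11: demand=4,sold=1 ship[1->2]=1 ship[0->1]=2 prod=3 -> [16 16 1]
Step 12: demand=4,sold=1 ship[1->2]=1 ship[0->1]=2 prod=3 -> [17 17 1]
First stockout at step 6

6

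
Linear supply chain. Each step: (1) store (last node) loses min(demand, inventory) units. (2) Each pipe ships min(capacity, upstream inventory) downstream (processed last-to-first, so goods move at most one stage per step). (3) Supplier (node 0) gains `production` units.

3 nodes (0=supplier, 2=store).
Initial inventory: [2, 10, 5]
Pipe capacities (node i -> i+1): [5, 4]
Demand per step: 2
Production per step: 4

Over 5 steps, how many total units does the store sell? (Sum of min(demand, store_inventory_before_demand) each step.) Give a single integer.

Answer: 10

Derivation:
Step 1: sold=2 (running total=2) -> [4 8 7]
Step 2: sold=2 (running total=4) -> [4 8 9]
Step 3: sold=2 (running total=6) -> [4 8 11]
Step 4: sold=2 (running total=8) -> [4 8 13]
Step 5: sold=2 (running total=10) -> [4 8 15]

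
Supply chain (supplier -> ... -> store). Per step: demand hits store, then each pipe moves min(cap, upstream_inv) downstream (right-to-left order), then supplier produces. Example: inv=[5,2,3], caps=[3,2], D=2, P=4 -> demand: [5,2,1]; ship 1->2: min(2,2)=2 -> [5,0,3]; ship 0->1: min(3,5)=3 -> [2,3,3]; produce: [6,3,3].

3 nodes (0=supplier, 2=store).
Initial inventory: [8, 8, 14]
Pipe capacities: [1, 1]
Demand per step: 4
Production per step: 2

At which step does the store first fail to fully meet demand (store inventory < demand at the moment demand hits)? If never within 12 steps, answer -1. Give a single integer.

Step 1: demand=4,sold=4 ship[1->2]=1 ship[0->1]=1 prod=2 -> [9 8 11]
Step 2: demand=4,sold=4 ship[1->2]=1 ship[0->1]=1 prod=2 -> [10 8 8]
Step 3: demand=4,sold=4 ship[1->2]=1 ship[0->1]=1 prod=2 -> [11 8 5]
Step 4: demand=4,sold=4 ship[1->2]=1 ship[0->1]=1 prod=2 -> [12 8 2]
Step 5: demand=4,sold=2 ship[1->2]=1 ship[0->1]=1 prod=2 -> [13 8 1]
Step 6: demand=4,sold=1 ship[1->2]=1 ship[0->1]=1 prod=2 -> [14 8 1]
Step 7: demand=4,sold=1 ship[1->2]=1 ship[0->1]=1 prod=2 -> [15 8 1]
Step 8: demand=4,sold=1 ship[1->2]=1 ship[0->1]=1 prod=2 -> [16 8 1]
Step 9: demand=4,sold=1 ship[1->2]=1 ship[0->1]=1 prod=2 -> [17 8 1]
Step 10: demand=4,sold=1 ship[1->2]=1 ship[0->1]=1 prod=2 -> [18 8 1]
Step 11: demand=4,sold=1 ship[1->2]=1 ship[0->1]=1 prod=2 -> [19 8 1]
Step 12: demand=4,sold=1 ship[1->2]=1 ship[0->1]=1 prod=2 -> [20 8 1]
First stockout at step 5

5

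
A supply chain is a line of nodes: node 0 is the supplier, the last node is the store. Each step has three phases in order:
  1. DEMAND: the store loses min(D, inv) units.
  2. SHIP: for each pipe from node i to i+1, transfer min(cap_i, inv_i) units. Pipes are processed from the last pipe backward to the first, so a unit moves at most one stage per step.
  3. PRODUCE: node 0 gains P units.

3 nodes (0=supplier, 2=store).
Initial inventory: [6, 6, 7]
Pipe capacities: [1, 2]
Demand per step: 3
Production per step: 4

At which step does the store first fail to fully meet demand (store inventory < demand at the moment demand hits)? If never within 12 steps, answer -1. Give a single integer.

Step 1: demand=3,sold=3 ship[1->2]=2 ship[0->1]=1 prod=4 -> [9 5 6]
Step 2: demand=3,sold=3 ship[1->2]=2 ship[0->1]=1 prod=4 -> [12 4 5]
Step 3: demand=3,sold=3 ship[1->2]=2 ship[0->1]=1 prod=4 -> [15 3 4]
Step 4: demand=3,sold=3 ship[1->2]=2 ship[0->1]=1 prod=4 -> [18 2 3]
Step 5: demand=3,sold=3 ship[1->2]=2 ship[0->1]=1 prod=4 -> [21 1 2]
Step 6: demand=3,sold=2 ship[1->2]=1 ship[0->1]=1 prod=4 -> [24 1 1]
Step 7: demand=3,sold=1 ship[1->2]=1 ship[0->1]=1 prod=4 -> [27 1 1]
Step 8: demand=3,sold=1 ship[1->2]=1 ship[0->1]=1 prod=4 -> [30 1 1]
Step 9: demand=3,sold=1 ship[1->2]=1 ship[0->1]=1 prod=4 -> [33 1 1]
Step 10: demand=3,sold=1 ship[1->2]=1 ship[0->1]=1 prod=4 -> [36 1 1]
Step 11: demand=3,sold=1 ship[1->2]=1 ship[0->1]=1 prod=4 -> [39 1 1]
Step 12: demand=3,sold=1 ship[1->2]=1 ship[0->1]=1 prod=4 -> [42 1 1]
First stockout at step 6

6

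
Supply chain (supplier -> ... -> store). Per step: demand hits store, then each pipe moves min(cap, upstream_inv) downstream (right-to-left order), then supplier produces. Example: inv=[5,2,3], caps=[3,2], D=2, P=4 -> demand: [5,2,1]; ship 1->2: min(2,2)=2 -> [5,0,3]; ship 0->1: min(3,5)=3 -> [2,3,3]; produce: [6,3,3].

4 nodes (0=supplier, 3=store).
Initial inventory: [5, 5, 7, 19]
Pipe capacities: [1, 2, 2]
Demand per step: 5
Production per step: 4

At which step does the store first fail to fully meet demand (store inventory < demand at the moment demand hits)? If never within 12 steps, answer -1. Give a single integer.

Step 1: demand=5,sold=5 ship[2->3]=2 ship[1->2]=2 ship[0->1]=1 prod=4 -> [8 4 7 16]
Step 2: demand=5,sold=5 ship[2->3]=2 ship[1->2]=2 ship[0->1]=1 prod=4 -> [11 3 7 13]
Step 3: demand=5,sold=5 ship[2->3]=2 ship[1->2]=2 ship[0->1]=1 prod=4 -> [14 2 7 10]
Step 4: demand=5,sold=5 ship[2->3]=2 ship[1->2]=2 ship[0->1]=1 prod=4 -> [17 1 7 7]
Step 5: demand=5,sold=5 ship[2->3]=2 ship[1->2]=1 ship[0->1]=1 prod=4 -> [20 1 6 4]
Step 6: demand=5,sold=4 ship[2->3]=2 ship[1->2]=1 ship[0->1]=1 prod=4 -> [23 1 5 2]
Step 7: demand=5,sold=2 ship[2->3]=2 ship[1->2]=1 ship[0->1]=1 prod=4 -> [26 1 4 2]
Step 8: demand=5,sold=2 ship[2->3]=2 ship[1->2]=1 ship[0->1]=1 prod=4 -> [29 1 3 2]
Step 9: demand=5,sold=2 ship[2->3]=2 ship[1->2]=1 ship[0->1]=1 prod=4 -> [32 1 2 2]
Step 10: demand=5,sold=2 ship[2->3]=2 ship[1->2]=1 ship[0->1]=1 prod=4 -> [35 1 1 2]
Step 11: demand=5,sold=2 ship[2->3]=1 ship[1->2]=1 ship[0->1]=1 prod=4 -> [38 1 1 1]
Step 12: demand=5,sold=1 ship[2->3]=1 ship[1->2]=1 ship[0->1]=1 prod=4 -> [41 1 1 1]
First stockout at step 6

6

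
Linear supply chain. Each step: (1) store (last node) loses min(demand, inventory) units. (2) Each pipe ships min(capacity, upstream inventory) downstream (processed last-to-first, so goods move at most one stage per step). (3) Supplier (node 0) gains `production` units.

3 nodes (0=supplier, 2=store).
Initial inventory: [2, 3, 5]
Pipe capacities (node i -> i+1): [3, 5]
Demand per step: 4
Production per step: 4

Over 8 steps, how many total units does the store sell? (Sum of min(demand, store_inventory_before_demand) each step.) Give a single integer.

Answer: 25

Derivation:
Step 1: sold=4 (running total=4) -> [4 2 4]
Step 2: sold=4 (running total=8) -> [5 3 2]
Step 3: sold=2 (running total=10) -> [6 3 3]
Step 4: sold=3 (running total=13) -> [7 3 3]
Step 5: sold=3 (running total=16) -> [8 3 3]
Step 6: sold=3 (running total=19) -> [9 3 3]
Step 7: sold=3 (running total=22) -> [10 3 3]
Step 8: sold=3 (running total=25) -> [11 3 3]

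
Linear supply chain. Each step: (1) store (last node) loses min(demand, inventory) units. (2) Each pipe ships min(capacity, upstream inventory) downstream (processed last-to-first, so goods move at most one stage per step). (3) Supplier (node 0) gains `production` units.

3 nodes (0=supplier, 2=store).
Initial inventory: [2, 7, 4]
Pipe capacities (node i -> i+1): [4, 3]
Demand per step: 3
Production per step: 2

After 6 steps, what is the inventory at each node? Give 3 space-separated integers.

Step 1: demand=3,sold=3 ship[1->2]=3 ship[0->1]=2 prod=2 -> inv=[2 6 4]
Step 2: demand=3,sold=3 ship[1->2]=3 ship[0->1]=2 prod=2 -> inv=[2 5 4]
Step 3: demand=3,sold=3 ship[1->2]=3 ship[0->1]=2 prod=2 -> inv=[2 4 4]
Step 4: demand=3,sold=3 ship[1->2]=3 ship[0->1]=2 prod=2 -> inv=[2 3 4]
Step 5: demand=3,sold=3 ship[1->2]=3 ship[0->1]=2 prod=2 -> inv=[2 2 4]
Step 6: demand=3,sold=3 ship[1->2]=2 ship[0->1]=2 prod=2 -> inv=[2 2 3]

2 2 3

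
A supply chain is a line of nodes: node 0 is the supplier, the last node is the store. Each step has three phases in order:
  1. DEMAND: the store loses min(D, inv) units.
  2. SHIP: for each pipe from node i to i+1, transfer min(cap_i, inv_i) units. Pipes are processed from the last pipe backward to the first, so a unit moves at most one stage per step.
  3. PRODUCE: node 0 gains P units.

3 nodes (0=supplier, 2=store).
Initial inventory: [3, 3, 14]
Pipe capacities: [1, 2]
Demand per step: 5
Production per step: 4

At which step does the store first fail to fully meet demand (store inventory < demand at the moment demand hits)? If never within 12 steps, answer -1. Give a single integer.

Step 1: demand=5,sold=5 ship[1->2]=2 ship[0->1]=1 prod=4 -> [6 2 11]
Step 2: demand=5,sold=5 ship[1->2]=2 ship[0->1]=1 prod=4 -> [9 1 8]
Step 3: demand=5,sold=5 ship[1->2]=1 ship[0->1]=1 prod=4 -> [12 1 4]
Step 4: demand=5,sold=4 ship[1->2]=1 ship[0->1]=1 prod=4 -> [15 1 1]
Step 5: demand=5,sold=1 ship[1->2]=1 ship[0->1]=1 prod=4 -> [18 1 1]
Step 6: demand=5,sold=1 ship[1->2]=1 ship[0->1]=1 prod=4 -> [21 1 1]
Step 7: demand=5,sold=1 ship[1->2]=1 ship[0->1]=1 prod=4 -> [24 1 1]
Step 8: demand=5,sold=1 ship[1->2]=1 ship[0->1]=1 prod=4 -> [27 1 1]
Step 9: demand=5,sold=1 ship[1->2]=1 ship[0->1]=1 prod=4 -> [30 1 1]
Step 10: demand=5,sold=1 ship[1->2]=1 ship[0->1]=1 prod=4 -> [33 1 1]
Step 11: demand=5,sold=1 ship[1->2]=1 ship[0->1]=1 prod=4 -> [36 1 1]
Step 12: demand=5,sold=1 ship[1->2]=1 ship[0->1]=1 prod=4 -> [39 1 1]
First stockout at step 4

4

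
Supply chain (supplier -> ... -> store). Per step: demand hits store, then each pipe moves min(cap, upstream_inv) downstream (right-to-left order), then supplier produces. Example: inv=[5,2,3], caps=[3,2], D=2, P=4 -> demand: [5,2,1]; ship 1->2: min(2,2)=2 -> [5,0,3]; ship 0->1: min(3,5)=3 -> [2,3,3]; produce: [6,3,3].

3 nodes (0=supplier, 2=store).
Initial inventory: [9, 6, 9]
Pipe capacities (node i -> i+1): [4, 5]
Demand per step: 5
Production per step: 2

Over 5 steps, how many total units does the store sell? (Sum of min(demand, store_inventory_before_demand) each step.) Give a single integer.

Step 1: sold=5 (running total=5) -> [7 5 9]
Step 2: sold=5 (running total=10) -> [5 4 9]
Step 3: sold=5 (running total=15) -> [3 4 8]
Step 4: sold=5 (running total=20) -> [2 3 7]
Step 5: sold=5 (running total=25) -> [2 2 5]

Answer: 25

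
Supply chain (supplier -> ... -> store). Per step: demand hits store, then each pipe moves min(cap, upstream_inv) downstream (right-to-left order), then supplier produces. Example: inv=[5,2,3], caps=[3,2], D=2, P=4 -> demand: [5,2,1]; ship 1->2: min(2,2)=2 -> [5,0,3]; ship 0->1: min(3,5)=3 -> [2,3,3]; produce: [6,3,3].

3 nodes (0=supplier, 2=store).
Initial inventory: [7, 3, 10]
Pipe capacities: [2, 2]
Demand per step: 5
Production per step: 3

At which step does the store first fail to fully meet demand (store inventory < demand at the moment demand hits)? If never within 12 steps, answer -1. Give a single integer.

Step 1: demand=5,sold=5 ship[1->2]=2 ship[0->1]=2 prod=3 -> [8 3 7]
Step 2: demand=5,sold=5 ship[1->2]=2 ship[0->1]=2 prod=3 -> [9 3 4]
Step 3: demand=5,sold=4 ship[1->2]=2 ship[0->1]=2 prod=3 -> [10 3 2]
Step 4: demand=5,sold=2 ship[1->2]=2 ship[0->1]=2 prod=3 -> [11 3 2]
Step 5: demand=5,sold=2 ship[1->2]=2 ship[0->1]=2 prod=3 -> [12 3 2]
Step 6: demand=5,sold=2 ship[1->2]=2 ship[0->1]=2 prod=3 -> [13 3 2]
Step 7: demand=5,sold=2 ship[1->2]=2 ship[0->1]=2 prod=3 -> [14 3 2]
Step 8: demand=5,sold=2 ship[1->2]=2 ship[0->1]=2 prod=3 -> [15 3 2]
Step 9: demand=5,sold=2 ship[1->2]=2 ship[0->1]=2 prod=3 -> [16 3 2]
Step 10: demand=5,sold=2 ship[1->2]=2 ship[0->1]=2 prod=3 -> [17 3 2]
Step 11: demand=5,sold=2 ship[1->2]=2 ship[0->1]=2 prod=3 -> [18 3 2]
Step 12: demand=5,sold=2 ship[1->2]=2 ship[0->1]=2 prod=3 -> [19 3 2]
First stockout at step 3

3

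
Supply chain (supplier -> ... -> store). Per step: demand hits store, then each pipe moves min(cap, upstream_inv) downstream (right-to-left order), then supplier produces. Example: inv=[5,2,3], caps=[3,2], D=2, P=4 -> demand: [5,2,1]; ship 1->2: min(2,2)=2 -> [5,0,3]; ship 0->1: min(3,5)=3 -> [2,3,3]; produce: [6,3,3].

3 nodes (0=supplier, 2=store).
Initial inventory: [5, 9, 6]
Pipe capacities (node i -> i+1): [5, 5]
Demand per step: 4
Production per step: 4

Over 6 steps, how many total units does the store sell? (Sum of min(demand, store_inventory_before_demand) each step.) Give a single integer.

Answer: 24

Derivation:
Step 1: sold=4 (running total=4) -> [4 9 7]
Step 2: sold=4 (running total=8) -> [4 8 8]
Step 3: sold=4 (running total=12) -> [4 7 9]
Step 4: sold=4 (running total=16) -> [4 6 10]
Step 5: sold=4 (running total=20) -> [4 5 11]
Step 6: sold=4 (running total=24) -> [4 4 12]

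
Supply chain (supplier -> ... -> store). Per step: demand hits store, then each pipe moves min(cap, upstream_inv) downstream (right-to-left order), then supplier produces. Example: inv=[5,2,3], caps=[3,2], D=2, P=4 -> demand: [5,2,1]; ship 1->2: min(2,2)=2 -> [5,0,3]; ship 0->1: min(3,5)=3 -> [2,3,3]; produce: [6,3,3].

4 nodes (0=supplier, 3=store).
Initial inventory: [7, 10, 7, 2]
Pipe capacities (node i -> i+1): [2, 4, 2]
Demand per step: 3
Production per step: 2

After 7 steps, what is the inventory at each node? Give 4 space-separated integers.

Step 1: demand=3,sold=2 ship[2->3]=2 ship[1->2]=4 ship[0->1]=2 prod=2 -> inv=[7 8 9 2]
Step 2: demand=3,sold=2 ship[2->3]=2 ship[1->2]=4 ship[0->1]=2 prod=2 -> inv=[7 6 11 2]
Step 3: demand=3,sold=2 ship[2->3]=2 ship[1->2]=4 ship[0->1]=2 prod=2 -> inv=[7 4 13 2]
Step 4: demand=3,sold=2 ship[2->3]=2 ship[1->2]=4 ship[0->1]=2 prod=2 -> inv=[7 2 15 2]
Step 5: demand=3,sold=2 ship[2->3]=2 ship[1->2]=2 ship[0->1]=2 prod=2 -> inv=[7 2 15 2]
Step 6: demand=3,sold=2 ship[2->3]=2 ship[1->2]=2 ship[0->1]=2 prod=2 -> inv=[7 2 15 2]
Step 7: demand=3,sold=2 ship[2->3]=2 ship[1->2]=2 ship[0->1]=2 prod=2 -> inv=[7 2 15 2]

7 2 15 2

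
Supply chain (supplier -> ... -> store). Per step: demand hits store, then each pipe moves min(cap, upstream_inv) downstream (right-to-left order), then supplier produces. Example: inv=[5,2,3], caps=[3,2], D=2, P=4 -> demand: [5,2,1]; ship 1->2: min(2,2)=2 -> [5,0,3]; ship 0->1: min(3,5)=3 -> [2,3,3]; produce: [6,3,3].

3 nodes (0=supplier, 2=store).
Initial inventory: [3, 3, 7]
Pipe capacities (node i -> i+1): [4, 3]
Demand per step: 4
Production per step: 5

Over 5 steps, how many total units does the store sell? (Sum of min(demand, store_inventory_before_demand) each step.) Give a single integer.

Step 1: sold=4 (running total=4) -> [5 3 6]
Step 2: sold=4 (running total=8) -> [6 4 5]
Step 3: sold=4 (running total=12) -> [7 5 4]
Step 4: sold=4 (running total=16) -> [8 6 3]
Step 5: sold=3 (running total=19) -> [9 7 3]

Answer: 19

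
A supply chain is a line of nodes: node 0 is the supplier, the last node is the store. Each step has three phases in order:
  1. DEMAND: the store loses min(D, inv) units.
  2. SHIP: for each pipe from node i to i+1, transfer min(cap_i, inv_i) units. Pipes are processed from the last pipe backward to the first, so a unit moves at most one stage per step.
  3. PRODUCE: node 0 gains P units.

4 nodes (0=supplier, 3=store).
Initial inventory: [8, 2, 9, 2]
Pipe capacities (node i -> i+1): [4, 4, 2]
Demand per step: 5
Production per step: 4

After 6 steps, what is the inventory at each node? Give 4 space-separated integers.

Step 1: demand=5,sold=2 ship[2->3]=2 ship[1->2]=2 ship[0->1]=4 prod=4 -> inv=[8 4 9 2]
Step 2: demand=5,sold=2 ship[2->3]=2 ship[1->2]=4 ship[0->1]=4 prod=4 -> inv=[8 4 11 2]
Step 3: demand=5,sold=2 ship[2->3]=2 ship[1->2]=4 ship[0->1]=4 prod=4 -> inv=[8 4 13 2]
Step 4: demand=5,sold=2 ship[2->3]=2 ship[1->2]=4 ship[0->1]=4 prod=4 -> inv=[8 4 15 2]
Step 5: demand=5,sold=2 ship[2->3]=2 ship[1->2]=4 ship[0->1]=4 prod=4 -> inv=[8 4 17 2]
Step 6: demand=5,sold=2 ship[2->3]=2 ship[1->2]=4 ship[0->1]=4 prod=4 -> inv=[8 4 19 2]

8 4 19 2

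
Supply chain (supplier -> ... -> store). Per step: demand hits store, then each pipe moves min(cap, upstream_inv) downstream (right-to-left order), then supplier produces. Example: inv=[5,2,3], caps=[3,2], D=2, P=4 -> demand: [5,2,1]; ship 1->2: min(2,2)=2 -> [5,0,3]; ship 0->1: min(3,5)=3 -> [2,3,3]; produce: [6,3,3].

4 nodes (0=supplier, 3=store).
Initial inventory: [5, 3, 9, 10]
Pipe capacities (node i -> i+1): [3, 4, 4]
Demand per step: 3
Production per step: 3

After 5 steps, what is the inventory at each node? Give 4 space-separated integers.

Step 1: demand=3,sold=3 ship[2->3]=4 ship[1->2]=3 ship[0->1]=3 prod=3 -> inv=[5 3 8 11]
Step 2: demand=3,sold=3 ship[2->3]=4 ship[1->2]=3 ship[0->1]=3 prod=3 -> inv=[5 3 7 12]
Step 3: demand=3,sold=3 ship[2->3]=4 ship[1->2]=3 ship[0->1]=3 prod=3 -> inv=[5 3 6 13]
Step 4: demand=3,sold=3 ship[2->3]=4 ship[1->2]=3 ship[0->1]=3 prod=3 -> inv=[5 3 5 14]
Step 5: demand=3,sold=3 ship[2->3]=4 ship[1->2]=3 ship[0->1]=3 prod=3 -> inv=[5 3 4 15]

5 3 4 15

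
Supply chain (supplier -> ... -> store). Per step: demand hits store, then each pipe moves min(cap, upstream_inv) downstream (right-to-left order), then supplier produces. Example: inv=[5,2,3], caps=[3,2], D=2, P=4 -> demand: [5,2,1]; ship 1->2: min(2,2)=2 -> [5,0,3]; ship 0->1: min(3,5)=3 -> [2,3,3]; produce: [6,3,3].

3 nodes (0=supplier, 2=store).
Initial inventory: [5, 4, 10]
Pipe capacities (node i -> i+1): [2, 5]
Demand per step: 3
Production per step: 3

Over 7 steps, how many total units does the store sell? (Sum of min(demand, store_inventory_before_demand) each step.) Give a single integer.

Step 1: sold=3 (running total=3) -> [6 2 11]
Step 2: sold=3 (running total=6) -> [7 2 10]
Step 3: sold=3 (running total=9) -> [8 2 9]
Step 4: sold=3 (running total=12) -> [9 2 8]
Step 5: sold=3 (running total=15) -> [10 2 7]
Step 6: sold=3 (running total=18) -> [11 2 6]
Step 7: sold=3 (running total=21) -> [12 2 5]

Answer: 21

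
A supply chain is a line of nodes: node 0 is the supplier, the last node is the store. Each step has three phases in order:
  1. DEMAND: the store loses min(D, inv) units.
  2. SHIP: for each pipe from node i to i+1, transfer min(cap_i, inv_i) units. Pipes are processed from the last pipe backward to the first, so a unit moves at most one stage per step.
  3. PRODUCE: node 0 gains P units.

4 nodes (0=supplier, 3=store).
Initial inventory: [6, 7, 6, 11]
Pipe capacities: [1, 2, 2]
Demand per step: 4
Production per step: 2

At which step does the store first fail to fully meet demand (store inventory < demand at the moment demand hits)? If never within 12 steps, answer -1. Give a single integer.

Step 1: demand=4,sold=4 ship[2->3]=2 ship[1->2]=2 ship[0->1]=1 prod=2 -> [7 6 6 9]
Step 2: demand=4,sold=4 ship[2->3]=2 ship[1->2]=2 ship[0->1]=1 prod=2 -> [8 5 6 7]
Step 3: demand=4,sold=4 ship[2->3]=2 ship[1->2]=2 ship[0->1]=1 prod=2 -> [9 4 6 5]
Step 4: demand=4,sold=4 ship[2->3]=2 ship[1->2]=2 ship[0->1]=1 prod=2 -> [10 3 6 3]
Step 5: demand=4,sold=3 ship[2->3]=2 ship[1->2]=2 ship[0->1]=1 prod=2 -> [11 2 6 2]
Step 6: demand=4,sold=2 ship[2->3]=2 ship[1->2]=2 ship[0->1]=1 prod=2 -> [12 1 6 2]
Step 7: demand=4,sold=2 ship[2->3]=2 ship[1->2]=1 ship[0->1]=1 prod=2 -> [13 1 5 2]
Step 8: demand=4,sold=2 ship[2->3]=2 ship[1->2]=1 ship[0->1]=1 prod=2 -> [14 1 4 2]
Step 9: demand=4,sold=2 ship[2->3]=2 ship[1->2]=1 ship[0->1]=1 prod=2 -> [15 1 3 2]
Step 10: demand=4,sold=2 ship[2->3]=2 ship[1->2]=1 ship[0->1]=1 prod=2 -> [16 1 2 2]
Step 11: demand=4,sold=2 ship[2->3]=2 ship[1->2]=1 ship[0->1]=1 prod=2 -> [17 1 1 2]
Step 12: demand=4,sold=2 ship[2->3]=1 ship[1->2]=1 ship[0->1]=1 prod=2 -> [18 1 1 1]
First stockout at step 5

5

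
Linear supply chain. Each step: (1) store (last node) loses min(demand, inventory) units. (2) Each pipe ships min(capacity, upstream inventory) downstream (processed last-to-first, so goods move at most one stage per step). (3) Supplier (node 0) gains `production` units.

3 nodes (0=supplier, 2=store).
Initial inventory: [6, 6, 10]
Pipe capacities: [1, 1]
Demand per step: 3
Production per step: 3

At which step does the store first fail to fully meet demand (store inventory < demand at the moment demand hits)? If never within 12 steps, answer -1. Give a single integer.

Step 1: demand=3,sold=3 ship[1->2]=1 ship[0->1]=1 prod=3 -> [8 6 8]
Step 2: demand=3,sold=3 ship[1->2]=1 ship[0->1]=1 prod=3 -> [10 6 6]
Step 3: demand=3,sold=3 ship[1->2]=1 ship[0->1]=1 prod=3 -> [12 6 4]
Step 4: demand=3,sold=3 ship[1->2]=1 ship[0->1]=1 prod=3 -> [14 6 2]
Step 5: demand=3,sold=2 ship[1->2]=1 ship[0->1]=1 prod=3 -> [16 6 1]
Step 6: demand=3,sold=1 ship[1->2]=1 ship[0->1]=1 prod=3 -> [18 6 1]
Step 7: demand=3,sold=1 ship[1->2]=1 ship[0->1]=1 prod=3 -> [20 6 1]
Step 8: demand=3,sold=1 ship[1->2]=1 ship[0->1]=1 prod=3 -> [22 6 1]
Step 9: demand=3,sold=1 ship[1->2]=1 ship[0->1]=1 prod=3 -> [24 6 1]
Step 10: demand=3,sold=1 ship[1->2]=1 ship[0->1]=1 prod=3 -> [26 6 1]
Step 11: demand=3,sold=1 ship[1->2]=1 ship[0->1]=1 prod=3 -> [28 6 1]
Step 12: demand=3,sold=1 ship[1->2]=1 ship[0->1]=1 prod=3 -> [30 6 1]
First stockout at step 5

5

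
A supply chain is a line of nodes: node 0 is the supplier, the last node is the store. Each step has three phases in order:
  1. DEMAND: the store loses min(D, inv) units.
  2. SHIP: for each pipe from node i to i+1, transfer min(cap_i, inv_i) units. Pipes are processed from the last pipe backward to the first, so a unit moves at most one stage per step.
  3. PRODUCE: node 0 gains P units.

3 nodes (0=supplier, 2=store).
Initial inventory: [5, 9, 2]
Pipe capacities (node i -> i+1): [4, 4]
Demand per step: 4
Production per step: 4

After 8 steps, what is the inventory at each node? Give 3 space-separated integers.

Step 1: demand=4,sold=2 ship[1->2]=4 ship[0->1]=4 prod=4 -> inv=[5 9 4]
Step 2: demand=4,sold=4 ship[1->2]=4 ship[0->1]=4 prod=4 -> inv=[5 9 4]
Step 3: demand=4,sold=4 ship[1->2]=4 ship[0->1]=4 prod=4 -> inv=[5 9 4]
Step 4: demand=4,sold=4 ship[1->2]=4 ship[0->1]=4 prod=4 -> inv=[5 9 4]
Step 5: demand=4,sold=4 ship[1->2]=4 ship[0->1]=4 prod=4 -> inv=[5 9 4]
Step 6: demand=4,sold=4 ship[1->2]=4 ship[0->1]=4 prod=4 -> inv=[5 9 4]
Step 7: demand=4,sold=4 ship[1->2]=4 ship[0->1]=4 prod=4 -> inv=[5 9 4]
Step 8: demand=4,sold=4 ship[1->2]=4 ship[0->1]=4 prod=4 -> inv=[5 9 4]

5 9 4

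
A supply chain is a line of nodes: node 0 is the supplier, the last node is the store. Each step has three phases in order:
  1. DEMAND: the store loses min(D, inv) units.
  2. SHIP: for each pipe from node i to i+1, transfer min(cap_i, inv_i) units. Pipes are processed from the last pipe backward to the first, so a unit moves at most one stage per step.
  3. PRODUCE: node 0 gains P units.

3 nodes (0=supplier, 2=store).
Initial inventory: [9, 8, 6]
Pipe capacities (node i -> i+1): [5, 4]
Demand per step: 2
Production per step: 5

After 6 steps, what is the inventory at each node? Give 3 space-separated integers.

Step 1: demand=2,sold=2 ship[1->2]=4 ship[0->1]=5 prod=5 -> inv=[9 9 8]
Step 2: demand=2,sold=2 ship[1->2]=4 ship[0->1]=5 prod=5 -> inv=[9 10 10]
Step 3: demand=2,sold=2 ship[1->2]=4 ship[0->1]=5 prod=5 -> inv=[9 11 12]
Step 4: demand=2,sold=2 ship[1->2]=4 ship[0->1]=5 prod=5 -> inv=[9 12 14]
Step 5: demand=2,sold=2 ship[1->2]=4 ship[0->1]=5 prod=5 -> inv=[9 13 16]
Step 6: demand=2,sold=2 ship[1->2]=4 ship[0->1]=5 prod=5 -> inv=[9 14 18]

9 14 18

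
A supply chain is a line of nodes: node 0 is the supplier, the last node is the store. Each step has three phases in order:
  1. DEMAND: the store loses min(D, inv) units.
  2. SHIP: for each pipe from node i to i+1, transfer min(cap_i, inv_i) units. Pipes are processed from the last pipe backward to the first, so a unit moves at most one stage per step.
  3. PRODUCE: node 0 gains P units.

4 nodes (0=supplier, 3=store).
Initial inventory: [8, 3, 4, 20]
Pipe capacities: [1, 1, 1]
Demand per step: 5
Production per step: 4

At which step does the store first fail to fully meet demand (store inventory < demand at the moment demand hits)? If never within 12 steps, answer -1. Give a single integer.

Step 1: demand=5,sold=5 ship[2->3]=1 ship[1->2]=1 ship[0->1]=1 prod=4 -> [11 3 4 16]
Step 2: demand=5,sold=5 ship[2->3]=1 ship[1->2]=1 ship[0->1]=1 prod=4 -> [14 3 4 12]
Step 3: demand=5,sold=5 ship[2->3]=1 ship[1->2]=1 ship[0->1]=1 prod=4 -> [17 3 4 8]
Step 4: demand=5,sold=5 ship[2->3]=1 ship[1->2]=1 ship[0->1]=1 prod=4 -> [20 3 4 4]
Step 5: demand=5,sold=4 ship[2->3]=1 ship[1->2]=1 ship[0->1]=1 prod=4 -> [23 3 4 1]
Step 6: demand=5,sold=1 ship[2->3]=1 ship[1->2]=1 ship[0->1]=1 prod=4 -> [26 3 4 1]
Step 7: demand=5,sold=1 ship[2->3]=1 ship[1->2]=1 ship[0->1]=1 prod=4 -> [29 3 4 1]
Step 8: demand=5,sold=1 ship[2->3]=1 ship[1->2]=1 ship[0->1]=1 prod=4 -> [32 3 4 1]
Step 9: demand=5,sold=1 ship[2->3]=1 ship[1->2]=1 ship[0->1]=1 prod=4 -> [35 3 4 1]
Step 10: demand=5,sold=1 ship[2->3]=1 ship[1->2]=1 ship[0->1]=1 prod=4 -> [38 3 4 1]
Step 11: demand=5,sold=1 ship[2->3]=1 ship[1->2]=1 ship[0->1]=1 prod=4 -> [41 3 4 1]
Step 12: demand=5,sold=1 ship[2->3]=1 ship[1->2]=1 ship[0->1]=1 prod=4 -> [44 3 4 1]
First stockout at step 5

5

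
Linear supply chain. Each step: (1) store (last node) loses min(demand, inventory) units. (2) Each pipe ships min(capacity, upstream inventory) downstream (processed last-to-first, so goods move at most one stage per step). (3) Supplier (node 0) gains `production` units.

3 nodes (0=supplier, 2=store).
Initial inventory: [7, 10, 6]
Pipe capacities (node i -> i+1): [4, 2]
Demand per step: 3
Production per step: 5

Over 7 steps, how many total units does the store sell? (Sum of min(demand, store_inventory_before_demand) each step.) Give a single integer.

Answer: 18

Derivation:
Step 1: sold=3 (running total=3) -> [8 12 5]
Step 2: sold=3 (running total=6) -> [9 14 4]
Step 3: sold=3 (running total=9) -> [10 16 3]
Step 4: sold=3 (running total=12) -> [11 18 2]
Step 5: sold=2 (running total=14) -> [12 20 2]
Step 6: sold=2 (running total=16) -> [13 22 2]
Step 7: sold=2 (running total=18) -> [14 24 2]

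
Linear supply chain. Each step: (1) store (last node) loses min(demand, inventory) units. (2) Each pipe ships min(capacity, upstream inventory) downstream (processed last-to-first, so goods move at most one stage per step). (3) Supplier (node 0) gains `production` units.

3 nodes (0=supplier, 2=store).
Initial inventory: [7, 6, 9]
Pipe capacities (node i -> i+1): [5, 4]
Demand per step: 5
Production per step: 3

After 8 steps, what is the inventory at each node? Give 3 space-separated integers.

Step 1: demand=5,sold=5 ship[1->2]=4 ship[0->1]=5 prod=3 -> inv=[5 7 8]
Step 2: demand=5,sold=5 ship[1->2]=4 ship[0->1]=5 prod=3 -> inv=[3 8 7]
Step 3: demand=5,sold=5 ship[1->2]=4 ship[0->1]=3 prod=3 -> inv=[3 7 6]
Step 4: demand=5,sold=5 ship[1->2]=4 ship[0->1]=3 prod=3 -> inv=[3 6 5]
Step 5: demand=5,sold=5 ship[1->2]=4 ship[0->1]=3 prod=3 -> inv=[3 5 4]
Step 6: demand=5,sold=4 ship[1->2]=4 ship[0->1]=3 prod=3 -> inv=[3 4 4]
Step 7: demand=5,sold=4 ship[1->2]=4 ship[0->1]=3 prod=3 -> inv=[3 3 4]
Step 8: demand=5,sold=4 ship[1->2]=3 ship[0->1]=3 prod=3 -> inv=[3 3 3]

3 3 3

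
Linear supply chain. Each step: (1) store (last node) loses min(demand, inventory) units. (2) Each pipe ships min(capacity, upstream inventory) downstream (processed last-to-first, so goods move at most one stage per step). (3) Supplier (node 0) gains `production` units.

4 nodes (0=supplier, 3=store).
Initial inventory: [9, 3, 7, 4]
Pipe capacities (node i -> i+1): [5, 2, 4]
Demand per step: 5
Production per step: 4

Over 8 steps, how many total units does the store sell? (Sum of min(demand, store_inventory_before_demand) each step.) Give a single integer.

Answer: 23

Derivation:
Step 1: sold=4 (running total=4) -> [8 6 5 4]
Step 2: sold=4 (running total=8) -> [7 9 3 4]
Step 3: sold=4 (running total=12) -> [6 12 2 3]
Step 4: sold=3 (running total=15) -> [5 15 2 2]
Step 5: sold=2 (running total=17) -> [4 18 2 2]
Step 6: sold=2 (running total=19) -> [4 20 2 2]
Step 7: sold=2 (running total=21) -> [4 22 2 2]
Step 8: sold=2 (running total=23) -> [4 24 2 2]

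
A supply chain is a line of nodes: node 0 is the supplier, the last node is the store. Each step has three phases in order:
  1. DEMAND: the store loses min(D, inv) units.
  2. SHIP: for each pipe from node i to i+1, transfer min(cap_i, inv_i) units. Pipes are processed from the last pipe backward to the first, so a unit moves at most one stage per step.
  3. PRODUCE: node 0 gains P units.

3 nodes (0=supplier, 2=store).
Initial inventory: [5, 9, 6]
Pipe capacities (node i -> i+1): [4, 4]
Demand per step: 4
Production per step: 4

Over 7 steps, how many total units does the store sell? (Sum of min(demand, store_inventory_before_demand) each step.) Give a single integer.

Answer: 28

Derivation:
Step 1: sold=4 (running total=4) -> [5 9 6]
Step 2: sold=4 (running total=8) -> [5 9 6]
Step 3: sold=4 (running total=12) -> [5 9 6]
Step 4: sold=4 (running total=16) -> [5 9 6]
Step 5: sold=4 (running total=20) -> [5 9 6]
Step 6: sold=4 (running total=24) -> [5 9 6]
Step 7: sold=4 (running total=28) -> [5 9 6]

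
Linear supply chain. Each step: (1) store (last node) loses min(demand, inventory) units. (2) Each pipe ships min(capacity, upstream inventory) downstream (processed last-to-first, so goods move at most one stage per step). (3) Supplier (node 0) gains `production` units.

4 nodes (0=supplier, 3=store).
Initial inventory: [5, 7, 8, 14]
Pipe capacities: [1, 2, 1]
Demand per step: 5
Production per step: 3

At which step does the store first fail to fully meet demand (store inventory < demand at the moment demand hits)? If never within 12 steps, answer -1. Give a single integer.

Step 1: demand=5,sold=5 ship[2->3]=1 ship[1->2]=2 ship[0->1]=1 prod=3 -> [7 6 9 10]
Step 2: demand=5,sold=5 ship[2->3]=1 ship[1->2]=2 ship[0->1]=1 prod=3 -> [9 5 10 6]
Step 3: demand=5,sold=5 ship[2->3]=1 ship[1->2]=2 ship[0->1]=1 prod=3 -> [11 4 11 2]
Step 4: demand=5,sold=2 ship[2->3]=1 ship[1->2]=2 ship[0->1]=1 prod=3 -> [13 3 12 1]
Step 5: demand=5,sold=1 ship[2->3]=1 ship[1->2]=2 ship[0->1]=1 prod=3 -> [15 2 13 1]
Step 6: demand=5,sold=1 ship[2->3]=1 ship[1->2]=2 ship[0->1]=1 prod=3 -> [17 1 14 1]
Step 7: demand=5,sold=1 ship[2->3]=1 ship[1->2]=1 ship[0->1]=1 prod=3 -> [19 1 14 1]
Step 8: demand=5,sold=1 ship[2->3]=1 ship[1->2]=1 ship[0->1]=1 prod=3 -> [21 1 14 1]
Step 9: demand=5,sold=1 ship[2->3]=1 ship[1->2]=1 ship[0->1]=1 prod=3 -> [23 1 14 1]
Step 10: demand=5,sold=1 ship[2->3]=1 ship[1->2]=1 ship[0->1]=1 prod=3 -> [25 1 14 1]
Step 11: demand=5,sold=1 ship[2->3]=1 ship[1->2]=1 ship[0->1]=1 prod=3 -> [27 1 14 1]
Step 12: demand=5,sold=1 ship[2->3]=1 ship[1->2]=1 ship[0->1]=1 prod=3 -> [29 1 14 1]
First stockout at step 4

4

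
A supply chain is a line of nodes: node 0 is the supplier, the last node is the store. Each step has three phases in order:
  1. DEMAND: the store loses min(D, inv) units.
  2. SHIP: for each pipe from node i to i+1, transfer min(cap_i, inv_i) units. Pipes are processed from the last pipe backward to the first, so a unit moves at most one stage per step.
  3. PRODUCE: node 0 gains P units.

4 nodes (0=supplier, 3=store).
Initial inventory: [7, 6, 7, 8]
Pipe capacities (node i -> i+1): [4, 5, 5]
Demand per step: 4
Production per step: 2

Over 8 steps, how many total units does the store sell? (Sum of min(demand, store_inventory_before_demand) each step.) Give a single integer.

Answer: 32

Derivation:
Step 1: sold=4 (running total=4) -> [5 5 7 9]
Step 2: sold=4 (running total=8) -> [3 4 7 10]
Step 3: sold=4 (running total=12) -> [2 3 6 11]
Step 4: sold=4 (running total=16) -> [2 2 4 12]
Step 5: sold=4 (running total=20) -> [2 2 2 12]
Step 6: sold=4 (running total=24) -> [2 2 2 10]
Step 7: sold=4 (running total=28) -> [2 2 2 8]
Step 8: sold=4 (running total=32) -> [2 2 2 6]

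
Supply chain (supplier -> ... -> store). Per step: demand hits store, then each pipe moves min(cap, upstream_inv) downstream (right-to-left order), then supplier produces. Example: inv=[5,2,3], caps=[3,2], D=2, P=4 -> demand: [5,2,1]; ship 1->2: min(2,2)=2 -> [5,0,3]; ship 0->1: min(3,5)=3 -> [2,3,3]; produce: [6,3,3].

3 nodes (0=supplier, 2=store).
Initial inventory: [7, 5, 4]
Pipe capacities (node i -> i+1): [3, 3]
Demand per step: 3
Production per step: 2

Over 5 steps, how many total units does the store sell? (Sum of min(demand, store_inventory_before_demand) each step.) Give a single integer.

Step 1: sold=3 (running total=3) -> [6 5 4]
Step 2: sold=3 (running total=6) -> [5 5 4]
Step 3: sold=3 (running total=9) -> [4 5 4]
Step 4: sold=3 (running total=12) -> [3 5 4]
Step 5: sold=3 (running total=15) -> [2 5 4]

Answer: 15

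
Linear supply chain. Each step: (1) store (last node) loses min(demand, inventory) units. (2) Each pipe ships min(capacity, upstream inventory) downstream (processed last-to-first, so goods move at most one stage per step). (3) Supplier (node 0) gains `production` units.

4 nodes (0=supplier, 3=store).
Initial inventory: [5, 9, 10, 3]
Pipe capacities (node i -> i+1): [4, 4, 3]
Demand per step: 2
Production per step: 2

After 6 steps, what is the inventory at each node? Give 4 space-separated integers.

Step 1: demand=2,sold=2 ship[2->3]=3 ship[1->2]=4 ship[0->1]=4 prod=2 -> inv=[3 9 11 4]
Step 2: demand=2,sold=2 ship[2->3]=3 ship[1->2]=4 ship[0->1]=3 prod=2 -> inv=[2 8 12 5]
Step 3: demand=2,sold=2 ship[2->3]=3 ship[1->2]=4 ship[0->1]=2 prod=2 -> inv=[2 6 13 6]
Step 4: demand=2,sold=2 ship[2->3]=3 ship[1->2]=4 ship[0->1]=2 prod=2 -> inv=[2 4 14 7]
Step 5: demand=2,sold=2 ship[2->3]=3 ship[1->2]=4 ship[0->1]=2 prod=2 -> inv=[2 2 15 8]
Step 6: demand=2,sold=2 ship[2->3]=3 ship[1->2]=2 ship[0->1]=2 prod=2 -> inv=[2 2 14 9]

2 2 14 9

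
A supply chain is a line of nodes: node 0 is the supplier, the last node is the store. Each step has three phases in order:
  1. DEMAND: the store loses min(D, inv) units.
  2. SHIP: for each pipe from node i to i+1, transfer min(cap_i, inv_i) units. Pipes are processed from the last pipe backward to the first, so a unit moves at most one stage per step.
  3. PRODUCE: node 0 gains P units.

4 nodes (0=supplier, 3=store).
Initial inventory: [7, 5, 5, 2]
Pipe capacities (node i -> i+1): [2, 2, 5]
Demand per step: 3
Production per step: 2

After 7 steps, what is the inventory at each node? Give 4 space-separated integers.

Step 1: demand=3,sold=2 ship[2->3]=5 ship[1->2]=2 ship[0->1]=2 prod=2 -> inv=[7 5 2 5]
Step 2: demand=3,sold=3 ship[2->3]=2 ship[1->2]=2 ship[0->1]=2 prod=2 -> inv=[7 5 2 4]
Step 3: demand=3,sold=3 ship[2->3]=2 ship[1->2]=2 ship[0->1]=2 prod=2 -> inv=[7 5 2 3]
Step 4: demand=3,sold=3 ship[2->3]=2 ship[1->2]=2 ship[0->1]=2 prod=2 -> inv=[7 5 2 2]
Step 5: demand=3,sold=2 ship[2->3]=2 ship[1->2]=2 ship[0->1]=2 prod=2 -> inv=[7 5 2 2]
Step 6: demand=3,sold=2 ship[2->3]=2 ship[1->2]=2 ship[0->1]=2 prod=2 -> inv=[7 5 2 2]
Step 7: demand=3,sold=2 ship[2->3]=2 ship[1->2]=2 ship[0->1]=2 prod=2 -> inv=[7 5 2 2]

7 5 2 2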